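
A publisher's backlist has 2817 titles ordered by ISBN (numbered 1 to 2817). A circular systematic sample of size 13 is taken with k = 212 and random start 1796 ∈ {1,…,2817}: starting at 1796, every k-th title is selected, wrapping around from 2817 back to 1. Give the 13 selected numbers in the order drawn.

Selection 1: 1796
Selection 2: 1796 + 212 = 2008
Selection 3: 2008 + 212 = 2220
Selection 4: 2220 + 212 = 2432
Selection 5: 2432 + 212 = 2644
Selection 6: 2644 + 212 = 2856 → 2856 − 2817 = 39
Selection 7: 39 + 212 = 251
Selection 8: 251 + 212 = 463
Selection 9: 463 + 212 = 675
Selection 10: 675 + 212 = 887
Selection 11: 887 + 212 = 1099
Selection 12: 1099 + 212 = 1311
Selection 13: 1311 + 212 = 1523

1796, 2008, 2220, 2432, 2644, 39, 251, 463, 675, 887, 1099, 1311, 1523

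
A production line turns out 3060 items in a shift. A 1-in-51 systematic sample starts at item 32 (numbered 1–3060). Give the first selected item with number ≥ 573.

k = 51
Steps past start: ⌈(573 − 32)/51⌉ = ⌈541/51⌉ = 11
Selected item: 32 + 11×51 = 593

593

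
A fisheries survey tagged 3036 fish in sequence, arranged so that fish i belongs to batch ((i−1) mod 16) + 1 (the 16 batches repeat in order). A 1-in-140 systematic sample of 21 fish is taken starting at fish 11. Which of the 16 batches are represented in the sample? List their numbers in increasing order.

3, 7, 11, 15

Consecutive selections differ by k = 140, so their batch numbers differ by 140 mod 16 = 12.
gcd(140, 16) = 4, so the sample visits 16/4 = 4 distinct residues mod 16.
Start 11 is batch 11; the batches hit are 3, 7, 11, 15.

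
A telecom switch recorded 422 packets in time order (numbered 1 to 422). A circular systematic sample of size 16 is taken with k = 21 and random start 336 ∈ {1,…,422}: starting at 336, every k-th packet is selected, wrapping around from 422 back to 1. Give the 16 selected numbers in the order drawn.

Selection 1: 336
Selection 2: 336 + 21 = 357
Selection 3: 357 + 21 = 378
Selection 4: 378 + 21 = 399
Selection 5: 399 + 21 = 420
Selection 6: 420 + 21 = 441 → 441 − 422 = 19
Selection 7: 19 + 21 = 40
Selection 8: 40 + 21 = 61
Selection 9: 61 + 21 = 82
Selection 10: 82 + 21 = 103
Selection 11: 103 + 21 = 124
Selection 12: 124 + 21 = 145
Selection 13: 145 + 21 = 166
Selection 14: 166 + 21 = 187
Selection 15: 187 + 21 = 208
Selection 16: 208 + 21 = 229

336, 357, 378, 399, 420, 19, 40, 61, 82, 103, 124, 145, 166, 187, 208, 229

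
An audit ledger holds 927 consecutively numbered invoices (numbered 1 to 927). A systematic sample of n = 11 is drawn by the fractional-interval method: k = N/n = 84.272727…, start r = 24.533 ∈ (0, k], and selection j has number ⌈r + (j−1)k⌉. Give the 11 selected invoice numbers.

25, 109, 194, 278, 362, 446, 531, 615, 699, 783, 868

j=1: r + 0k = 24.533 → ⌈·⌉ = 25
j=2: r + 1k = 108.805727… → ⌈·⌉ = 109
j=3: r + 2k = 193.078454… → ⌈·⌉ = 194
j=4: r + 3k = 277.351181… → ⌈·⌉ = 278
j=5: r + 4k = 361.623909… → ⌈·⌉ = 362
j=6: r + 5k = 445.896636… → ⌈·⌉ = 446
j=7: r + 6k = 530.169363… → ⌈·⌉ = 531
j=8: r + 7k = 614.442090… → ⌈·⌉ = 615
j=9: r + 8k = 698.714818… → ⌈·⌉ = 699
j=10: r + 9k = 782.987545… → ⌈·⌉ = 783
j=11: r + 10k = 867.260272… → ⌈·⌉ = 868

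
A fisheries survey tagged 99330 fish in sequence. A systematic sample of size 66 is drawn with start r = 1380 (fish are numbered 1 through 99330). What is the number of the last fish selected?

99205

k = 99330/66 = 1505
66th selection = r + (66−1)·k = 1380 + 65×1505 = 1380 + 97825 = 99205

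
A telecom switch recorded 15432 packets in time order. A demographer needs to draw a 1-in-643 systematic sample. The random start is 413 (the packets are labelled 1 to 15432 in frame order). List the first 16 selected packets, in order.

packet 1: 413
packet 2: 413 + 643 = 1056
packet 3: 1056 + 643 = 1699
packet 4: 1699 + 643 = 2342
packet 5: 2342 + 643 = 2985
packet 6: 2985 + 643 = 3628
packet 7: 3628 + 643 = 4271
packet 8: 4271 + 643 = 4914
packet 9: 4914 + 643 = 5557
packet 10: 5557 + 643 = 6200
packet 11: 6200 + 643 = 6843
packet 12: 6843 + 643 = 7486
packet 13: 7486 + 643 = 8129
packet 14: 8129 + 643 = 8772
packet 15: 8772 + 643 = 9415
packet 16: 9415 + 643 = 10058

413, 1056, 1699, 2342, 2985, 3628, 4271, 4914, 5557, 6200, 6843, 7486, 8129, 8772, 9415, 10058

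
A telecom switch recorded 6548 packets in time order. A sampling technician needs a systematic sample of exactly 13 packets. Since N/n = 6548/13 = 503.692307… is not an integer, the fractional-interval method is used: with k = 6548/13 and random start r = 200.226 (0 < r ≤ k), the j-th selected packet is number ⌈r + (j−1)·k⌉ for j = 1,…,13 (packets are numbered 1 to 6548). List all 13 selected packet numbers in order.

j=1: r + 0k = 200.226 → ⌈·⌉ = 201
j=2: r + 1k = 703.918307… → ⌈·⌉ = 704
j=3: r + 2k = 1207.610615… → ⌈·⌉ = 1208
j=4: r + 3k = 1711.302923… → ⌈·⌉ = 1712
j=5: r + 4k = 2214.995230… → ⌈·⌉ = 2215
j=6: r + 5k = 2718.687538… → ⌈·⌉ = 2719
j=7: r + 6k = 3222.379846… → ⌈·⌉ = 3223
j=8: r + 7k = 3726.072153… → ⌈·⌉ = 3727
j=9: r + 8k = 4229.764461… → ⌈·⌉ = 4230
j=10: r + 9k = 4733.456769… → ⌈·⌉ = 4734
j=11: r + 10k = 5237.149076… → ⌈·⌉ = 5238
j=12: r + 11k = 5740.841384… → ⌈·⌉ = 5741
j=13: r + 12k = 6244.533692… → ⌈·⌉ = 6245

201, 704, 1208, 1712, 2215, 2719, 3223, 3727, 4230, 4734, 5238, 5741, 6245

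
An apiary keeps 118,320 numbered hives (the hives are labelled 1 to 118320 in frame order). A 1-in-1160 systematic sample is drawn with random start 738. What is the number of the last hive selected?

k = 1160
102nd selection = r + (102−1)·k = 738 + 101×1160 = 738 + 117160 = 117898

117898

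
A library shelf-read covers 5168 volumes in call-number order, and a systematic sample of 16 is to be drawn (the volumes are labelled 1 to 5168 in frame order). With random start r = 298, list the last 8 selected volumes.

2882, 3205, 3528, 3851, 4174, 4497, 4820, 5143

k = N/n = 5168/16 = 323
9th selection = 298 + 8×323 = 2882
10th: 2882 + 323 = 3205
11th: 3205 + 323 = 3528
12th: 3528 + 323 = 3851
13th: 3851 + 323 = 4174
14th: 4174 + 323 = 4497
15th: 4497 + 323 = 4820
16th: 4820 + 323 = 5143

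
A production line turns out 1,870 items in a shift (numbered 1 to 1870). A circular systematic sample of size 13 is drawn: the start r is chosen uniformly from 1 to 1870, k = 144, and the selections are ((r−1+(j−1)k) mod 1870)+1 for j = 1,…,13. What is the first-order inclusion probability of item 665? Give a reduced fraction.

For each position j, as r ranges over 1…1870 the j-th selection hits every item exactly once, so item 665 is selected for exactly 13 of the 1870 starts.
Inclusion probability = 13/1870.

13/1870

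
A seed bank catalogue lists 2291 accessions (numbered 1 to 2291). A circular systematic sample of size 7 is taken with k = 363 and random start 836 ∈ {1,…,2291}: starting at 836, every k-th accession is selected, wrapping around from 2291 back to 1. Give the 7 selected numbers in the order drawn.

836, 1199, 1562, 1925, 2288, 360, 723

Selection 1: 836
Selection 2: 836 + 363 = 1199
Selection 3: 1199 + 363 = 1562
Selection 4: 1562 + 363 = 1925
Selection 5: 1925 + 363 = 2288
Selection 6: 2288 + 363 = 2651 → 2651 − 2291 = 360
Selection 7: 360 + 363 = 723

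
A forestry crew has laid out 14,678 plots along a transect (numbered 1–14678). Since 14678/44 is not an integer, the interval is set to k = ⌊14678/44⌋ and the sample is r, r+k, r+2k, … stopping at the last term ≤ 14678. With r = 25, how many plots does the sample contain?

45

k = ⌊14678/44⌋ = 333
Achieved size = ⌊(14678 − 25)/333⌋ + 1 = ⌊14653/333⌋ + 1 = 44 + 1 = 45
(last selection: 25 + 44×333 = 14677 ≤ 14678; next would be 15010 > 14678)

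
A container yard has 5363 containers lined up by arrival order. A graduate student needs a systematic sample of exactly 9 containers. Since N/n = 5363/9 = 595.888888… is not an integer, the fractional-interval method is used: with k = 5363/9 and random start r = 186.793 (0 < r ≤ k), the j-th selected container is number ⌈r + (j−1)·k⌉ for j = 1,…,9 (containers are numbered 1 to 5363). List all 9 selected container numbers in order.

j=1: r + 0k = 186.793 → ⌈·⌉ = 187
j=2: r + 1k = 782.681888… → ⌈·⌉ = 783
j=3: r + 2k = 1378.570777… → ⌈·⌉ = 1379
j=4: r + 3k = 1974.459666… → ⌈·⌉ = 1975
j=5: r + 4k = 2570.348555… → ⌈·⌉ = 2571
j=6: r + 5k = 3166.237444… → ⌈·⌉ = 3167
j=7: r + 6k = 3762.126333… → ⌈·⌉ = 3763
j=8: r + 7k = 4358.015222… → ⌈·⌉ = 4359
j=9: r + 8k = 4953.904111… → ⌈·⌉ = 4954

187, 783, 1379, 1975, 2571, 3167, 3763, 4359, 4954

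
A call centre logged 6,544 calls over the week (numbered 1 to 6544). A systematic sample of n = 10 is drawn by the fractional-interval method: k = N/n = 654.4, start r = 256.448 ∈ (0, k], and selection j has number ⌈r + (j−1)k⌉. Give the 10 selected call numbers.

j=1: r + 0k = 256.448 → ⌈·⌉ = 257
j=2: r + 1k = 910.848 → ⌈·⌉ = 911
j=3: r + 2k = 1565.248 → ⌈·⌉ = 1566
j=4: r + 3k = 2219.648 → ⌈·⌉ = 2220
j=5: r + 4k = 2874.048 → ⌈·⌉ = 2875
j=6: r + 5k = 3528.448 → ⌈·⌉ = 3529
j=7: r + 6k = 4182.848 → ⌈·⌉ = 4183
j=8: r + 7k = 4837.248 → ⌈·⌉ = 4838
j=9: r + 8k = 5491.648 → ⌈·⌉ = 5492
j=10: r + 9k = 6146.048 → ⌈·⌉ = 6147

257, 911, 1566, 2220, 2875, 3529, 4183, 4838, 5492, 6147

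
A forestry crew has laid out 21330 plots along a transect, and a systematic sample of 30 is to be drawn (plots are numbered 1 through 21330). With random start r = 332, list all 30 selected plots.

k = N/n = 21330/30 = 711
plot 1: 332
plot 2: 332 + 711 = 1043
plot 3: 1043 + 711 = 1754
plot 4: 1754 + 711 = 2465
plot 5: 2465 + 711 = 3176
plot 6: 3176 + 711 = 3887
plot 7: 3887 + 711 = 4598
plot 8: 4598 + 711 = 5309
plot 9: 5309 + 711 = 6020
plot 10: 6020 + 711 = 6731
plot 11: 6731 + 711 = 7442
plot 12: 7442 + 711 = 8153
plot 13: 8153 + 711 = 8864
plot 14: 8864 + 711 = 9575
plot 15: 9575 + 711 = 10286
plot 16: 10286 + 711 = 10997
plot 17: 10997 + 711 = 11708
plot 18: 11708 + 711 = 12419
plot 19: 12419 + 711 = 13130
plot 20: 13130 + 711 = 13841
plot 21: 13841 + 711 = 14552
plot 22: 14552 + 711 = 15263
plot 23: 15263 + 711 = 15974
plot 24: 15974 + 711 = 16685
plot 25: 16685 + 711 = 17396
plot 26: 17396 + 711 = 18107
plot 27: 18107 + 711 = 18818
plot 28: 18818 + 711 = 19529
plot 29: 19529 + 711 = 20240
plot 30: 20240 + 711 = 20951

332, 1043, 1754, 2465, 3176, 3887, 4598, 5309, 6020, 6731, 7442, 8153, 8864, 9575, 10286, 10997, 11708, 12419, 13130, 13841, 14552, 15263, 15974, 16685, 17396, 18107, 18818, 19529, 20240, 20951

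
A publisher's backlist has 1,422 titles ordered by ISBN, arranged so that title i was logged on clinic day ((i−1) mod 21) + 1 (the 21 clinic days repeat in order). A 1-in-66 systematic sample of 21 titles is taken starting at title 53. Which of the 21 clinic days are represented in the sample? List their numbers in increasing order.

Consecutive selections differ by k = 66, so their clinic day numbers differ by 66 mod 21 = 3.
gcd(66, 21) = 3, so the sample visits 21/3 = 7 distinct residues mod 21.
Start 53 is clinic day 11; the clinic days hit are 2, 5, 8, 11, 14, 17, 20.

2, 5, 8, 11, 14, 17, 20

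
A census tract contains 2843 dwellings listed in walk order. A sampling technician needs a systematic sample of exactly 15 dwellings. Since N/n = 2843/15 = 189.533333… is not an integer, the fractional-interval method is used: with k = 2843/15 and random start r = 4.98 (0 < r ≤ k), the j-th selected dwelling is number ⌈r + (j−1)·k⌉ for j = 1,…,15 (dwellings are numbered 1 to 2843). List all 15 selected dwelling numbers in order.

5, 195, 385, 574, 764, 953, 1143, 1332, 1522, 1711, 1901, 2090, 2280, 2469, 2659

j=1: r + 0k = 4.98 → ⌈·⌉ = 5
j=2: r + 1k = 194.513333… → ⌈·⌉ = 195
j=3: r + 2k = 384.046666… → ⌈·⌉ = 385
j=4: r + 3k = 573.58 → ⌈·⌉ = 574
j=5: r + 4k = 763.113333… → ⌈·⌉ = 764
j=6: r + 5k = 952.646666… → ⌈·⌉ = 953
j=7: r + 6k = 1142.18 → ⌈·⌉ = 1143
j=8: r + 7k = 1331.713333… → ⌈·⌉ = 1332
j=9: r + 8k = 1521.246666… → ⌈·⌉ = 1522
j=10: r + 9k = 1710.78 → ⌈·⌉ = 1711
j=11: r + 10k = 1900.313333… → ⌈·⌉ = 1901
j=12: r + 11k = 2089.846666… → ⌈·⌉ = 2090
j=13: r + 12k = 2279.38 → ⌈·⌉ = 2280
j=14: r + 13k = 2468.913333… → ⌈·⌉ = 2469
j=15: r + 14k = 2658.446666… → ⌈·⌉ = 2659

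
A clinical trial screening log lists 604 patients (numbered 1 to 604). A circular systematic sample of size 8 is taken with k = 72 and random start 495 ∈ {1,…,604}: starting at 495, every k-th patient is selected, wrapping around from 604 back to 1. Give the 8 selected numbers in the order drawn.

495, 567, 35, 107, 179, 251, 323, 395

Selection 1: 495
Selection 2: 495 + 72 = 567
Selection 3: 567 + 72 = 639 → 639 − 604 = 35
Selection 4: 35 + 72 = 107
Selection 5: 107 + 72 = 179
Selection 6: 179 + 72 = 251
Selection 7: 251 + 72 = 323
Selection 8: 323 + 72 = 395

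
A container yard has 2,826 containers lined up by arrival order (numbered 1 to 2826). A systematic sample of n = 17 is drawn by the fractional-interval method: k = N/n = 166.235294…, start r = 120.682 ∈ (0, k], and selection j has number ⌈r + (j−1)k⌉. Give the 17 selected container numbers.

121, 287, 454, 620, 786, 952, 1119, 1285, 1451, 1617, 1784, 1950, 2116, 2282, 2448, 2615, 2781

j=1: r + 0k = 120.682 → ⌈·⌉ = 121
j=2: r + 1k = 286.917294… → ⌈·⌉ = 287
j=3: r + 2k = 453.152588… → ⌈·⌉ = 454
j=4: r + 3k = 619.387882… → ⌈·⌉ = 620
j=5: r + 4k = 785.623176… → ⌈·⌉ = 786
j=6: r + 5k = 951.858470… → ⌈·⌉ = 952
j=7: r + 6k = 1118.093764… → ⌈·⌉ = 1119
j=8: r + 7k = 1284.329058… → ⌈·⌉ = 1285
j=9: r + 8k = 1450.564352… → ⌈·⌉ = 1451
j=10: r + 9k = 1616.799647… → ⌈·⌉ = 1617
j=11: r + 10k = 1783.034941… → ⌈·⌉ = 1784
j=12: r + 11k = 1949.270235… → ⌈·⌉ = 1950
j=13: r + 12k = 2115.505529… → ⌈·⌉ = 2116
j=14: r + 13k = 2281.740823… → ⌈·⌉ = 2282
j=15: r + 14k = 2447.976117… → ⌈·⌉ = 2448
j=16: r + 15k = 2614.211411… → ⌈·⌉ = 2615
j=17: r + 16k = 2780.446705… → ⌈·⌉ = 2781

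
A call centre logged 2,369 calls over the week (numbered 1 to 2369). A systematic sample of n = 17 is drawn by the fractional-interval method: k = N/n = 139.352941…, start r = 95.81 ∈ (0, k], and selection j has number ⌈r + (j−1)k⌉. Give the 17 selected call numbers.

j=1: r + 0k = 95.81 → ⌈·⌉ = 96
j=2: r + 1k = 235.162941… → ⌈·⌉ = 236
j=3: r + 2k = 374.515882… → ⌈·⌉ = 375
j=4: r + 3k = 513.868823… → ⌈·⌉ = 514
j=5: r + 4k = 653.221764… → ⌈·⌉ = 654
j=6: r + 5k = 792.574705… → ⌈·⌉ = 793
j=7: r + 6k = 931.927647… → ⌈·⌉ = 932
j=8: r + 7k = 1071.280588… → ⌈·⌉ = 1072
j=9: r + 8k = 1210.633529… → ⌈·⌉ = 1211
j=10: r + 9k = 1349.986470… → ⌈·⌉ = 1350
j=11: r + 10k = 1489.339411… → ⌈·⌉ = 1490
j=12: r + 11k = 1628.692352… → ⌈·⌉ = 1629
j=13: r + 12k = 1768.045294… → ⌈·⌉ = 1769
j=14: r + 13k = 1907.398235… → ⌈·⌉ = 1908
j=15: r + 14k = 2046.751176… → ⌈·⌉ = 2047
j=16: r + 15k = 2186.104117… → ⌈·⌉ = 2187
j=17: r + 16k = 2325.457058… → ⌈·⌉ = 2326

96, 236, 375, 514, 654, 793, 932, 1072, 1211, 1350, 1490, 1629, 1769, 1908, 2047, 2187, 2326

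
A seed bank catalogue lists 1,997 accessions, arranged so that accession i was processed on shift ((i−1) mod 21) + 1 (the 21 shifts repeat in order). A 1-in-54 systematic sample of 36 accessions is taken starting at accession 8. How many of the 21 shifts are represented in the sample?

7

Consecutive selections differ by k = 54, so their shift numbers differ by 54 mod 21 = 12.
gcd(54, 21) = 3, so the sample visits 21/3 = 7 distinct residues mod 21.
Start 8 is shift 8; the shifts hit are 2, 5, 8, 11, 14, 17, 20.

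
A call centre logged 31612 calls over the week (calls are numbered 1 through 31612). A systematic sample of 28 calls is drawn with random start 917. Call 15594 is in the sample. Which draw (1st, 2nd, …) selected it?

k = 31612/28 = 1129
position = (15594 − 917)/1129 + 1 = 14677/1129 + 1 = 13 + 1 = 14

14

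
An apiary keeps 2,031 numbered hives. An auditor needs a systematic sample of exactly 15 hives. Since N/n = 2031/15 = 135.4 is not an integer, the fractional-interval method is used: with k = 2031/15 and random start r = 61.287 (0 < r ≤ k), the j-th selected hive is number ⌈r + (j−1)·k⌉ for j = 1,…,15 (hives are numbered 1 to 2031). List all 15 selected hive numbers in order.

62, 197, 333, 468, 603, 739, 874, 1010, 1145, 1280, 1416, 1551, 1687, 1822, 1957

j=1: r + 0k = 61.287 → ⌈·⌉ = 62
j=2: r + 1k = 196.687 → ⌈·⌉ = 197
j=3: r + 2k = 332.087 → ⌈·⌉ = 333
j=4: r + 3k = 467.487 → ⌈·⌉ = 468
j=5: r + 4k = 602.887 → ⌈·⌉ = 603
j=6: r + 5k = 738.287 → ⌈·⌉ = 739
j=7: r + 6k = 873.687 → ⌈·⌉ = 874
j=8: r + 7k = 1009.087 → ⌈·⌉ = 1010
j=9: r + 8k = 1144.487 → ⌈·⌉ = 1145
j=10: r + 9k = 1279.887 → ⌈·⌉ = 1280
j=11: r + 10k = 1415.287 → ⌈·⌉ = 1416
j=12: r + 11k = 1550.687 → ⌈·⌉ = 1551
j=13: r + 12k = 1686.087 → ⌈·⌉ = 1687
j=14: r + 13k = 1821.487 → ⌈·⌉ = 1822
j=15: r + 14k = 1956.887 → ⌈·⌉ = 1957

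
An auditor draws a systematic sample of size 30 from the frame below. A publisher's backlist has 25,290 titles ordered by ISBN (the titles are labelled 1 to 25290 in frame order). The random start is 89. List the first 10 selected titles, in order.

89, 932, 1775, 2618, 3461, 4304, 5147, 5990, 6833, 7676

k = N/n = 25290/30 = 843
title 1: 89
title 2: 89 + 843 = 932
title 3: 932 + 843 = 1775
title 4: 1775 + 843 = 2618
title 5: 2618 + 843 = 3461
title 6: 3461 + 843 = 4304
title 7: 4304 + 843 = 5147
title 8: 5147 + 843 = 5990
title 9: 5990 + 843 = 6833
title 10: 6833 + 843 = 7676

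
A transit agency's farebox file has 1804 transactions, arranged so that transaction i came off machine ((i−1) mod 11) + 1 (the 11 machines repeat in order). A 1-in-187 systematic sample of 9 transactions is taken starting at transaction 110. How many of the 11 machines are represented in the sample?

Consecutive selections differ by k = 187, so their machine numbers differ by 187 mod 11 = 0.
gcd(187, 11) = 11, so the sample visits 11/11 = 1 distinct residues mod 11.
Start 110 is machine 11; the machines hit are 11.

1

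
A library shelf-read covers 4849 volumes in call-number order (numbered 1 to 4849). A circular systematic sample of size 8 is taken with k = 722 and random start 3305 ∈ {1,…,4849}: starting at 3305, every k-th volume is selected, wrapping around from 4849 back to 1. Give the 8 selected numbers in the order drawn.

3305, 4027, 4749, 622, 1344, 2066, 2788, 3510

Selection 1: 3305
Selection 2: 3305 + 722 = 4027
Selection 3: 4027 + 722 = 4749
Selection 4: 4749 + 722 = 5471 → 5471 − 4849 = 622
Selection 5: 622 + 722 = 1344
Selection 6: 1344 + 722 = 2066
Selection 7: 2066 + 722 = 2788
Selection 8: 2788 + 722 = 3510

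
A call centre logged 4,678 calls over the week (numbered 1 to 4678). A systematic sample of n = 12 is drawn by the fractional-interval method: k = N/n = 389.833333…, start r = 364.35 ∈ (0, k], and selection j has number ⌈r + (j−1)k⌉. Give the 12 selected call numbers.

365, 755, 1145, 1534, 1924, 2314, 2704, 3094, 3484, 3873, 4263, 4653

j=1: r + 0k = 364.35 → ⌈·⌉ = 365
j=2: r + 1k = 754.183333… → ⌈·⌉ = 755
j=3: r + 2k = 1144.016666… → ⌈·⌉ = 1145
j=4: r + 3k = 1533.85 → ⌈·⌉ = 1534
j=5: r + 4k = 1923.683333… → ⌈·⌉ = 1924
j=6: r + 5k = 2313.516666… → ⌈·⌉ = 2314
j=7: r + 6k = 2703.35 → ⌈·⌉ = 2704
j=8: r + 7k = 3093.183333… → ⌈·⌉ = 3094
j=9: r + 8k = 3483.016666… → ⌈·⌉ = 3484
j=10: r + 9k = 3872.85 → ⌈·⌉ = 3873
j=11: r + 10k = 4262.683333… → ⌈·⌉ = 4263
j=12: r + 11k = 4652.516666… → ⌈·⌉ = 4653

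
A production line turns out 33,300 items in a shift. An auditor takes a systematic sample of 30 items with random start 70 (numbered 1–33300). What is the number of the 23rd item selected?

k = 33300/30 = 1110
23rd selection = r + (23−1)·k = 70 + 22×1110 = 70 + 24420 = 24490

24490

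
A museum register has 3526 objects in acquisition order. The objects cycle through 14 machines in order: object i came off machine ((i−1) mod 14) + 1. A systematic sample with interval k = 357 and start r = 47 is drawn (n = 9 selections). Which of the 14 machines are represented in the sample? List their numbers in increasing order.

Consecutive selections differ by k = 357, so their machine numbers differ by 357 mod 14 = 7.
gcd(357, 14) = 7, so the sample visits 14/7 = 2 distinct residues mod 14.
Start 47 is machine 5; the machines hit are 5, 12.

5, 12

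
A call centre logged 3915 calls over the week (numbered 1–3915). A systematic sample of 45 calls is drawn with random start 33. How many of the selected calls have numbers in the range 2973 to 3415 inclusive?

k = 3915/45 = 87
First selection ≥ 2973: 33 + ⌈(2973−33)/87⌉·87 = 33 + 34×87 = 2991
Last selection ≤ 3415: 33 + ⌊(3415−33)/87⌋·87 = 33 + 38×87 = 3339
Count = 38 − 34 + 1 = 5

5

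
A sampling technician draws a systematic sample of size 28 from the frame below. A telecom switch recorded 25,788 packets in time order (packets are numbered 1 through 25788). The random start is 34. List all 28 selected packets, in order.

k = N/n = 25788/28 = 921
packet 1: 34
packet 2: 34 + 921 = 955
packet 3: 955 + 921 = 1876
packet 4: 1876 + 921 = 2797
packet 5: 2797 + 921 = 3718
packet 6: 3718 + 921 = 4639
packet 7: 4639 + 921 = 5560
packet 8: 5560 + 921 = 6481
packet 9: 6481 + 921 = 7402
packet 10: 7402 + 921 = 8323
packet 11: 8323 + 921 = 9244
packet 12: 9244 + 921 = 10165
packet 13: 10165 + 921 = 11086
packet 14: 11086 + 921 = 12007
packet 15: 12007 + 921 = 12928
packet 16: 12928 + 921 = 13849
packet 17: 13849 + 921 = 14770
packet 18: 14770 + 921 = 15691
packet 19: 15691 + 921 = 16612
packet 20: 16612 + 921 = 17533
packet 21: 17533 + 921 = 18454
packet 22: 18454 + 921 = 19375
packet 23: 19375 + 921 = 20296
packet 24: 20296 + 921 = 21217
packet 25: 21217 + 921 = 22138
packet 26: 22138 + 921 = 23059
packet 27: 23059 + 921 = 23980
packet 28: 23980 + 921 = 24901

34, 955, 1876, 2797, 3718, 4639, 5560, 6481, 7402, 8323, 9244, 10165, 11086, 12007, 12928, 13849, 14770, 15691, 16612, 17533, 18454, 19375, 20296, 21217, 22138, 23059, 23980, 24901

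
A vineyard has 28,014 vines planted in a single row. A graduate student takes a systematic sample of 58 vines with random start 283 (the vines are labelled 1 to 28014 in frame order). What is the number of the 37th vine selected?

17671

k = 28014/58 = 483
37th selection = r + (37−1)·k = 283 + 36×483 = 283 + 17388 = 17671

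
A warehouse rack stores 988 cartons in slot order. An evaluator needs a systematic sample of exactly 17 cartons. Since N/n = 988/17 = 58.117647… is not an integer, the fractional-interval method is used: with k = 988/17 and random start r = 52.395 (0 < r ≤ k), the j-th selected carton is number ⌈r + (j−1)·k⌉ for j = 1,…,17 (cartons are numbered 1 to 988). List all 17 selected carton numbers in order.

53, 111, 169, 227, 285, 343, 402, 460, 518, 576, 634, 692, 750, 808, 867, 925, 983

j=1: r + 0k = 52.395 → ⌈·⌉ = 53
j=2: r + 1k = 110.512647… → ⌈·⌉ = 111
j=3: r + 2k = 168.630294… → ⌈·⌉ = 169
j=4: r + 3k = 226.747941… → ⌈·⌉ = 227
j=5: r + 4k = 284.865588… → ⌈·⌉ = 285
j=6: r + 5k = 342.983235… → ⌈·⌉ = 343
j=7: r + 6k = 401.100882… → ⌈·⌉ = 402
j=8: r + 7k = 459.218529… → ⌈·⌉ = 460
j=9: r + 8k = 517.336176… → ⌈·⌉ = 518
j=10: r + 9k = 575.453823… → ⌈·⌉ = 576
j=11: r + 10k = 633.571470… → ⌈·⌉ = 634
j=12: r + 11k = 691.689117… → ⌈·⌉ = 692
j=13: r + 12k = 749.806764… → ⌈·⌉ = 750
j=14: r + 13k = 807.924411… → ⌈·⌉ = 808
j=15: r + 14k = 866.042058… → ⌈·⌉ = 867
j=16: r + 15k = 924.159705… → ⌈·⌉ = 925
j=17: r + 16k = 982.277352… → ⌈·⌉ = 983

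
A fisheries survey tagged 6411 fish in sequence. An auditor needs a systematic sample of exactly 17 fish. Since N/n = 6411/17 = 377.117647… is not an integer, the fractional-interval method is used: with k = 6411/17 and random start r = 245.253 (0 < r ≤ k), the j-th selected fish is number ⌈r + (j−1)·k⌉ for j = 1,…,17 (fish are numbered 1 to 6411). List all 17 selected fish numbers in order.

j=1: r + 0k = 245.253 → ⌈·⌉ = 246
j=2: r + 1k = 622.370647… → ⌈·⌉ = 623
j=3: r + 2k = 999.488294… → ⌈·⌉ = 1000
j=4: r + 3k = 1376.605941… → ⌈·⌉ = 1377
j=5: r + 4k = 1753.723588… → ⌈·⌉ = 1754
j=6: r + 5k = 2130.841235… → ⌈·⌉ = 2131
j=7: r + 6k = 2507.958882… → ⌈·⌉ = 2508
j=8: r + 7k = 2885.076529… → ⌈·⌉ = 2886
j=9: r + 8k = 3262.194176… → ⌈·⌉ = 3263
j=10: r + 9k = 3639.311823… → ⌈·⌉ = 3640
j=11: r + 10k = 4016.429470… → ⌈·⌉ = 4017
j=12: r + 11k = 4393.547117… → ⌈·⌉ = 4394
j=13: r + 12k = 4770.664764… → ⌈·⌉ = 4771
j=14: r + 13k = 5147.782411… → ⌈·⌉ = 5148
j=15: r + 14k = 5524.900058… → ⌈·⌉ = 5525
j=16: r + 15k = 5902.017705… → ⌈·⌉ = 5903
j=17: r + 16k = 6279.135352… → ⌈·⌉ = 6280

246, 623, 1000, 1377, 1754, 2131, 2508, 2886, 3263, 3640, 4017, 4394, 4771, 5148, 5525, 5903, 6280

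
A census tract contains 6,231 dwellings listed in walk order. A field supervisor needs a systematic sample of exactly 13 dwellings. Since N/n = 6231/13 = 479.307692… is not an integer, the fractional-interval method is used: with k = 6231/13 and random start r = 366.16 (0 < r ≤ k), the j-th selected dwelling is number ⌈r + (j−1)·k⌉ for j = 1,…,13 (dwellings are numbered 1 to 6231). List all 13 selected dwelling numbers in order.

367, 846, 1325, 1805, 2284, 2763, 3243, 3722, 4201, 4680, 5160, 5639, 6118

j=1: r + 0k = 366.16 → ⌈·⌉ = 367
j=2: r + 1k = 845.467692… → ⌈·⌉ = 846
j=3: r + 2k = 1324.775384… → ⌈·⌉ = 1325
j=4: r + 3k = 1804.083076… → ⌈·⌉ = 1805
j=5: r + 4k = 2283.390769… → ⌈·⌉ = 2284
j=6: r + 5k = 2762.698461… → ⌈·⌉ = 2763
j=7: r + 6k = 3242.006153… → ⌈·⌉ = 3243
j=8: r + 7k = 3721.313846… → ⌈·⌉ = 3722
j=9: r + 8k = 4200.621538… → ⌈·⌉ = 4201
j=10: r + 9k = 4679.929230… → ⌈·⌉ = 4680
j=11: r + 10k = 5159.236923… → ⌈·⌉ = 5160
j=12: r + 11k = 5638.544615… → ⌈·⌉ = 5639
j=13: r + 12k = 6117.852307… → ⌈·⌉ = 6118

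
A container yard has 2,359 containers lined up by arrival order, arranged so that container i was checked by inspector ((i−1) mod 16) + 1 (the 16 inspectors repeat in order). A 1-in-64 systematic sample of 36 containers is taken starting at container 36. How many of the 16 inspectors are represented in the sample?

Consecutive selections differ by k = 64, so their inspector numbers differ by 64 mod 16 = 0.
gcd(64, 16) = 16, so the sample visits 16/16 = 1 distinct residues mod 16.
Start 36 is inspector 4; the inspectors hit are 4.

1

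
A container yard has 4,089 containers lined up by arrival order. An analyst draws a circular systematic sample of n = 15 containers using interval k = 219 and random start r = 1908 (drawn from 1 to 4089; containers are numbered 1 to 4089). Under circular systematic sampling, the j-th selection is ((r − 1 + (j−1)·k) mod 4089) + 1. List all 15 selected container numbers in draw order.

1908, 2127, 2346, 2565, 2784, 3003, 3222, 3441, 3660, 3879, 9, 228, 447, 666, 885

Selection 1: 1908
Selection 2: 1908 + 219 = 2127
Selection 3: 2127 + 219 = 2346
Selection 4: 2346 + 219 = 2565
Selection 5: 2565 + 219 = 2784
Selection 6: 2784 + 219 = 3003
Selection 7: 3003 + 219 = 3222
Selection 8: 3222 + 219 = 3441
Selection 9: 3441 + 219 = 3660
Selection 10: 3660 + 219 = 3879
Selection 11: 3879 + 219 = 4098 → 4098 − 4089 = 9
Selection 12: 9 + 219 = 228
Selection 13: 228 + 219 = 447
Selection 14: 447 + 219 = 666
Selection 15: 666 + 219 = 885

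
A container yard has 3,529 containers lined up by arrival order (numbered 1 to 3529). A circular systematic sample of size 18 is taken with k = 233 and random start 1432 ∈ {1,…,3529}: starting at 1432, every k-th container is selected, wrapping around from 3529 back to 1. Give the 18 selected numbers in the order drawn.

Selection 1: 1432
Selection 2: 1432 + 233 = 1665
Selection 3: 1665 + 233 = 1898
Selection 4: 1898 + 233 = 2131
Selection 5: 2131 + 233 = 2364
Selection 6: 2364 + 233 = 2597
Selection 7: 2597 + 233 = 2830
Selection 8: 2830 + 233 = 3063
Selection 9: 3063 + 233 = 3296
Selection 10: 3296 + 233 = 3529
Selection 11: 3529 + 233 = 3762 → 3762 − 3529 = 233
Selection 12: 233 + 233 = 466
Selection 13: 466 + 233 = 699
Selection 14: 699 + 233 = 932
Selection 15: 932 + 233 = 1165
Selection 16: 1165 + 233 = 1398
Selection 17: 1398 + 233 = 1631
Selection 18: 1631 + 233 = 1864

1432, 1665, 1898, 2131, 2364, 2597, 2830, 3063, 3296, 3529, 233, 466, 699, 932, 1165, 1398, 1631, 1864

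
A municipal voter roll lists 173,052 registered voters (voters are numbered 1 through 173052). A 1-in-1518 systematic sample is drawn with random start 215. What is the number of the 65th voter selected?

97367

k = 1518
65th selection = r + (65−1)·k = 215 + 64×1518 = 215 + 97152 = 97367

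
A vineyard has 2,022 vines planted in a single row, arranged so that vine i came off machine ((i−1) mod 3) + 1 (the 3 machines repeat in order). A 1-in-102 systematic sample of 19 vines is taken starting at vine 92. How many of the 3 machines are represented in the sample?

1

Consecutive selections differ by k = 102, so their machine numbers differ by 102 mod 3 = 0.
gcd(102, 3) = 3, so the sample visits 3/3 = 1 distinct residues mod 3.
Start 92 is machine 2; the machines hit are 2.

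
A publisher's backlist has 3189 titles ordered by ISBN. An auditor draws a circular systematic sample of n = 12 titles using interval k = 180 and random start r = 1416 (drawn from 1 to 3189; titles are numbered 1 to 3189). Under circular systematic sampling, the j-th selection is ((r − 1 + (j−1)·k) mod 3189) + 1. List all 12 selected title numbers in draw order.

Selection 1: 1416
Selection 2: 1416 + 180 = 1596
Selection 3: 1596 + 180 = 1776
Selection 4: 1776 + 180 = 1956
Selection 5: 1956 + 180 = 2136
Selection 6: 2136 + 180 = 2316
Selection 7: 2316 + 180 = 2496
Selection 8: 2496 + 180 = 2676
Selection 9: 2676 + 180 = 2856
Selection 10: 2856 + 180 = 3036
Selection 11: 3036 + 180 = 3216 → 3216 − 3189 = 27
Selection 12: 27 + 180 = 207

1416, 1596, 1776, 1956, 2136, 2316, 2496, 2676, 2856, 3036, 27, 207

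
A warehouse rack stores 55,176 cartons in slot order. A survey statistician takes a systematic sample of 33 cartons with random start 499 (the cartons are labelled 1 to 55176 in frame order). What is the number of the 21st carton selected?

33939

k = 55176/33 = 1672
21st selection = r + (21−1)·k = 499 + 20×1672 = 499 + 33440 = 33939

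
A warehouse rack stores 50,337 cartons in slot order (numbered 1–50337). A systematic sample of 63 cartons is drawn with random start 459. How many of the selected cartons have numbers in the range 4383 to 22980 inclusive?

24

k = 50337/63 = 799
First selection ≥ 4383: 459 + ⌈(4383−459)/799⌉·799 = 459 + 5×799 = 4454
Last selection ≤ 22980: 459 + ⌊(22980−459)/799⌋·799 = 459 + 28×799 = 22831
Count = 28 − 5 + 1 = 24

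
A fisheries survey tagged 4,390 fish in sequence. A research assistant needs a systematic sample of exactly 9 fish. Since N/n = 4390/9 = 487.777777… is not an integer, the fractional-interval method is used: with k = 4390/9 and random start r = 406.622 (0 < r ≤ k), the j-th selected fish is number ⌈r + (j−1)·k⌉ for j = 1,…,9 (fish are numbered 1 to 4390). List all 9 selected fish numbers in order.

407, 895, 1383, 1870, 2358, 2846, 3334, 3822, 4309

j=1: r + 0k = 406.622 → ⌈·⌉ = 407
j=2: r + 1k = 894.399777… → ⌈·⌉ = 895
j=3: r + 2k = 1382.177555… → ⌈·⌉ = 1383
j=4: r + 3k = 1869.955333… → ⌈·⌉ = 1870
j=5: r + 4k = 2357.733111… → ⌈·⌉ = 2358
j=6: r + 5k = 2845.510888… → ⌈·⌉ = 2846
j=7: r + 6k = 3333.288666… → ⌈·⌉ = 3334
j=8: r + 7k = 3821.066444… → ⌈·⌉ = 3822
j=9: r + 8k = 4308.844222… → ⌈·⌉ = 4309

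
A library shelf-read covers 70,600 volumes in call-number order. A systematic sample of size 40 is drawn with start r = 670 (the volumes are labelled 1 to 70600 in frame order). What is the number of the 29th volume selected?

k = 70600/40 = 1765
29th selection = r + (29−1)·k = 670 + 28×1765 = 670 + 49420 = 50090

50090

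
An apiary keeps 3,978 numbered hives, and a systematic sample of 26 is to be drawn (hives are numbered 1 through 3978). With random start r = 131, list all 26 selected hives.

131, 284, 437, 590, 743, 896, 1049, 1202, 1355, 1508, 1661, 1814, 1967, 2120, 2273, 2426, 2579, 2732, 2885, 3038, 3191, 3344, 3497, 3650, 3803, 3956

k = N/n = 3978/26 = 153
hive 1: 131
hive 2: 131 + 153 = 284
hive 3: 284 + 153 = 437
hive 4: 437 + 153 = 590
hive 5: 590 + 153 = 743
hive 6: 743 + 153 = 896
hive 7: 896 + 153 = 1049
hive 8: 1049 + 153 = 1202
hive 9: 1202 + 153 = 1355
hive 10: 1355 + 153 = 1508
hive 11: 1508 + 153 = 1661
hive 12: 1661 + 153 = 1814
hive 13: 1814 + 153 = 1967
hive 14: 1967 + 153 = 2120
hive 15: 2120 + 153 = 2273
hive 16: 2273 + 153 = 2426
hive 17: 2426 + 153 = 2579
hive 18: 2579 + 153 = 2732
hive 19: 2732 + 153 = 2885
hive 20: 2885 + 153 = 3038
hive 21: 3038 + 153 = 3191
hive 22: 3191 + 153 = 3344
hive 23: 3344 + 153 = 3497
hive 24: 3497 + 153 = 3650
hive 25: 3650 + 153 = 3803
hive 26: 3803 + 153 = 3956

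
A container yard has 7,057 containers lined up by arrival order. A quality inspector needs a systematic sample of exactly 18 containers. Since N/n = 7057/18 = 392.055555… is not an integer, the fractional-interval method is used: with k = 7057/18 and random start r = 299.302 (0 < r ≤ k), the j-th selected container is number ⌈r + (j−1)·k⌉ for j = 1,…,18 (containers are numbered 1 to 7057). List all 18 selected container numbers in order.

j=1: r + 0k = 299.302 → ⌈·⌉ = 300
j=2: r + 1k = 691.357555… → ⌈·⌉ = 692
j=3: r + 2k = 1083.413111… → ⌈·⌉ = 1084
j=4: r + 3k = 1475.468666… → ⌈·⌉ = 1476
j=5: r + 4k = 1867.524222… → ⌈·⌉ = 1868
j=6: r + 5k = 2259.579777… → ⌈·⌉ = 2260
j=7: r + 6k = 2651.635333… → ⌈·⌉ = 2652
j=8: r + 7k = 3043.690888… → ⌈·⌉ = 3044
j=9: r + 8k = 3435.746444… → ⌈·⌉ = 3436
j=10: r + 9k = 3827.802 → ⌈·⌉ = 3828
j=11: r + 10k = 4219.857555… → ⌈·⌉ = 4220
j=12: r + 11k = 4611.913111… → ⌈·⌉ = 4612
j=13: r + 12k = 5003.968666… → ⌈·⌉ = 5004
j=14: r + 13k = 5396.024222… → ⌈·⌉ = 5397
j=15: r + 14k = 5788.079777… → ⌈·⌉ = 5789
j=16: r + 15k = 6180.135333… → ⌈·⌉ = 6181
j=17: r + 16k = 6572.190888… → ⌈·⌉ = 6573
j=18: r + 17k = 6964.246444… → ⌈·⌉ = 6965

300, 692, 1084, 1476, 1868, 2260, 2652, 3044, 3436, 3828, 4220, 4612, 5004, 5397, 5789, 6181, 6573, 6965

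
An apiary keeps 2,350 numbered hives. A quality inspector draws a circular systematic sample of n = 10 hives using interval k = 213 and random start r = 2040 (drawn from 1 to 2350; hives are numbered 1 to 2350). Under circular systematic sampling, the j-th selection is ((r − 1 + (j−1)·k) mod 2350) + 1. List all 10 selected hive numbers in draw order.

2040, 2253, 116, 329, 542, 755, 968, 1181, 1394, 1607

Selection 1: 2040
Selection 2: 2040 + 213 = 2253
Selection 3: 2253 + 213 = 2466 → 2466 − 2350 = 116
Selection 4: 116 + 213 = 329
Selection 5: 329 + 213 = 542
Selection 6: 542 + 213 = 755
Selection 7: 755 + 213 = 968
Selection 8: 968 + 213 = 1181
Selection 9: 1181 + 213 = 1394
Selection 10: 1394 + 213 = 1607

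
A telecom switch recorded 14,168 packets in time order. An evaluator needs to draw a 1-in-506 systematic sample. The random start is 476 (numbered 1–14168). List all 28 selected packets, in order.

476, 982, 1488, 1994, 2500, 3006, 3512, 4018, 4524, 5030, 5536, 6042, 6548, 7054, 7560, 8066, 8572, 9078, 9584, 10090, 10596, 11102, 11608, 12114, 12620, 13126, 13632, 14138

packet 1: 476
packet 2: 476 + 506 = 982
packet 3: 982 + 506 = 1488
packet 4: 1488 + 506 = 1994
packet 5: 1994 + 506 = 2500
packet 6: 2500 + 506 = 3006
packet 7: 3006 + 506 = 3512
packet 8: 3512 + 506 = 4018
packet 9: 4018 + 506 = 4524
packet 10: 4524 + 506 = 5030
packet 11: 5030 + 506 = 5536
packet 12: 5536 + 506 = 6042
packet 13: 6042 + 506 = 6548
packet 14: 6548 + 506 = 7054
packet 15: 7054 + 506 = 7560
packet 16: 7560 + 506 = 8066
packet 17: 8066 + 506 = 8572
packet 18: 8572 + 506 = 9078
packet 19: 9078 + 506 = 9584
packet 20: 9584 + 506 = 10090
packet 21: 10090 + 506 = 10596
packet 22: 10596 + 506 = 11102
packet 23: 11102 + 506 = 11608
packet 24: 11608 + 506 = 12114
packet 25: 12114 + 506 = 12620
packet 26: 12620 + 506 = 13126
packet 27: 13126 + 506 = 13632
packet 28: 13632 + 506 = 14138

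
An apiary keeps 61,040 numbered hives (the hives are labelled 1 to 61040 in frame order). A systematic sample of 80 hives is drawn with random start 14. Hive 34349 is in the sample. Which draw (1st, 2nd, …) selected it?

46

k = 61040/80 = 763
position = (34349 − 14)/763 + 1 = 34335/763 + 1 = 45 + 1 = 46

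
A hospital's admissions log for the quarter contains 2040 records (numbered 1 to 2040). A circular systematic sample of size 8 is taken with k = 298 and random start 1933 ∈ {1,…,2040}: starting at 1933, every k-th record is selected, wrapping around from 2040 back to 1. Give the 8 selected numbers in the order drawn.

1933, 191, 489, 787, 1085, 1383, 1681, 1979

Selection 1: 1933
Selection 2: 1933 + 298 = 2231 → 2231 − 2040 = 191
Selection 3: 191 + 298 = 489
Selection 4: 489 + 298 = 787
Selection 5: 787 + 298 = 1085
Selection 6: 1085 + 298 = 1383
Selection 7: 1383 + 298 = 1681
Selection 8: 1681 + 298 = 1979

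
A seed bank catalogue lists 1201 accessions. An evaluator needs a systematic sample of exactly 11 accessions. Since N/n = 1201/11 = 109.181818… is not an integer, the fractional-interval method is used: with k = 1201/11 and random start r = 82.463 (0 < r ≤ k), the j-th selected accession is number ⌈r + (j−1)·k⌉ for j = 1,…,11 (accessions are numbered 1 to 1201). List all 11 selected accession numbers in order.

83, 192, 301, 411, 520, 629, 738, 847, 956, 1066, 1175

j=1: r + 0k = 82.463 → ⌈·⌉ = 83
j=2: r + 1k = 191.644818… → ⌈·⌉ = 192
j=3: r + 2k = 300.826636… → ⌈·⌉ = 301
j=4: r + 3k = 410.008454… → ⌈·⌉ = 411
j=5: r + 4k = 519.190272… → ⌈·⌉ = 520
j=6: r + 5k = 628.372090… → ⌈·⌉ = 629
j=7: r + 6k = 737.553909… → ⌈·⌉ = 738
j=8: r + 7k = 846.735727… → ⌈·⌉ = 847
j=9: r + 8k = 955.917545… → ⌈·⌉ = 956
j=10: r + 9k = 1065.099363… → ⌈·⌉ = 1066
j=11: r + 10k = 1174.281181… → ⌈·⌉ = 1175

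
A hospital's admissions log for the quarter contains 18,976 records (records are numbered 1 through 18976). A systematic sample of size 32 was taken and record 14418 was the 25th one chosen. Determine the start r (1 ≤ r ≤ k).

186

k = 18976/32 = 593
r = 14418 − (25−1)×593 = 14418 − 14232 = 186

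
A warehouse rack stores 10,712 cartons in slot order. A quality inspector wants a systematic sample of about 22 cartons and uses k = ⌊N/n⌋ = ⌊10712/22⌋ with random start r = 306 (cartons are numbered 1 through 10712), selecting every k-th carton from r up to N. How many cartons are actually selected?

k = ⌊10712/22⌋ = 486
Achieved size = ⌊(10712 − 306)/486⌋ + 1 = ⌊10406/486⌋ + 1 = 21 + 1 = 22
(last selection: 306 + 21×486 = 10512 ≤ 10712; next would be 10998 > 10712)

22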